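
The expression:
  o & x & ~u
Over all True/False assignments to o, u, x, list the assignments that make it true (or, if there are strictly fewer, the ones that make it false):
is true only for:
  o=True, u=False, x=True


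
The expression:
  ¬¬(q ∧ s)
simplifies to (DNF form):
q ∧ s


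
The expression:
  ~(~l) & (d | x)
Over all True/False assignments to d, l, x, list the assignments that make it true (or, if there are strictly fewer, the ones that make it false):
is true only for:
  d=False, l=True, x=True;
  d=True, l=True, x=False;
  d=True, l=True, x=True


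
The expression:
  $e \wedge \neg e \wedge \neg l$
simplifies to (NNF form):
$\text{False}$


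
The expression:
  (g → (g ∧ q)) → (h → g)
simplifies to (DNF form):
g ∨ ¬h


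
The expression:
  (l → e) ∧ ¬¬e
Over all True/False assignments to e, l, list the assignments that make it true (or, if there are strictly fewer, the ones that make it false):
is true only for:
  e=True, l=False;
  e=True, l=True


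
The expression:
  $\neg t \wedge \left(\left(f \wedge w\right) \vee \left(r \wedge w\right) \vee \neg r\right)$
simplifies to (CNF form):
$\neg t \wedge \left(w \vee \neg r\right)$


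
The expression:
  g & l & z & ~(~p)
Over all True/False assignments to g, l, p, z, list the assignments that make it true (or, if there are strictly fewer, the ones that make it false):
is true only for:
  g=True, l=True, p=True, z=True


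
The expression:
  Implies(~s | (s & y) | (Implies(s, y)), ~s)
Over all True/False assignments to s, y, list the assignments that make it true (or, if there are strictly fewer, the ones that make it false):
is false only for:
  s=True, y=True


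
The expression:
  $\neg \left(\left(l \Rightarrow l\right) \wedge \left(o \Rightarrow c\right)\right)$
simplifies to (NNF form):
$o \wedge \neg c$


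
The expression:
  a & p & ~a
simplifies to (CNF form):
False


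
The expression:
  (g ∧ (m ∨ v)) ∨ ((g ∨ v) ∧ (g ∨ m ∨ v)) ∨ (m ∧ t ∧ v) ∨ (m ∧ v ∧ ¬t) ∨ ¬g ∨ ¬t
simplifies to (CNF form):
True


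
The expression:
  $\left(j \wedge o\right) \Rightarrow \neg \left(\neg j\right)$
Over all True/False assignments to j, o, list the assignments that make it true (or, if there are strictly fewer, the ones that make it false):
is always true.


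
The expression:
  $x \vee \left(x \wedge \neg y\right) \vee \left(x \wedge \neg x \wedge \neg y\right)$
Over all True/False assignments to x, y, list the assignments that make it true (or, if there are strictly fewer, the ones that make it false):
is true only for:
  x=True, y=False;
  x=True, y=True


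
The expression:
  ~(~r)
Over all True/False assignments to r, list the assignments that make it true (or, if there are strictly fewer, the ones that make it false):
is true only for:
  r=True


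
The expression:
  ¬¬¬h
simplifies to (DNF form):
¬h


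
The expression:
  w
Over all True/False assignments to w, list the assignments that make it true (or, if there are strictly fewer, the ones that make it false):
is true only for:
  w=True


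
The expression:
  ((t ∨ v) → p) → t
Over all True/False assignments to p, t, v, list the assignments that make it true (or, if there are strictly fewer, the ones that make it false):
is false only for:
  p=False, t=False, v=False;
  p=True, t=False, v=False;
  p=True, t=False, v=True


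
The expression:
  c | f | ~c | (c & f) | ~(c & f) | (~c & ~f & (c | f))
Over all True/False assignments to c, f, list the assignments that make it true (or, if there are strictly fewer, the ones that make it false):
is always true.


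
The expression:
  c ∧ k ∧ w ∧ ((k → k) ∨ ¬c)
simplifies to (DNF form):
c ∧ k ∧ w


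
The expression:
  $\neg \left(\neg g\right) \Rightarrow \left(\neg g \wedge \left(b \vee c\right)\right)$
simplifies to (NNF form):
$\neg g$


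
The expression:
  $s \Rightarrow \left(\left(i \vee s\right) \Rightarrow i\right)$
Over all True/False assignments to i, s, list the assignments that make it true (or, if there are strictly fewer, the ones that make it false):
is false only for:
  i=False, s=True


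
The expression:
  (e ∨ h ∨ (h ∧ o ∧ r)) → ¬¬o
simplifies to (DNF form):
o ∨ (¬e ∧ ¬h)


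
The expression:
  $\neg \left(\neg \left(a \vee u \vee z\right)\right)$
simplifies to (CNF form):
$a \vee u \vee z$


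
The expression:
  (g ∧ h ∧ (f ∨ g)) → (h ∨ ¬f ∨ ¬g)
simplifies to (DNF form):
True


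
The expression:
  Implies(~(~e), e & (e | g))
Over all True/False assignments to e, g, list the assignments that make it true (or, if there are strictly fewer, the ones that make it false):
is always true.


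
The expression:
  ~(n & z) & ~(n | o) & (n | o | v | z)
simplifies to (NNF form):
~n & ~o & (v | z)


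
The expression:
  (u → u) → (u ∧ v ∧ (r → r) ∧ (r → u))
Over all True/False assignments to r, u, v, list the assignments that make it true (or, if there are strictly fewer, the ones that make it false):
is true only for:
  r=False, u=True, v=True;
  r=True, u=True, v=True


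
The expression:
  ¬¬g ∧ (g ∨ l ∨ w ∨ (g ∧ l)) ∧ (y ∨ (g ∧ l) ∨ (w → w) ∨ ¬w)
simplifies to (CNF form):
g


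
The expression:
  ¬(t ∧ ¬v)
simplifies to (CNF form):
v ∨ ¬t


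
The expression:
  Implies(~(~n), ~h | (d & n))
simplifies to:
d | ~h | ~n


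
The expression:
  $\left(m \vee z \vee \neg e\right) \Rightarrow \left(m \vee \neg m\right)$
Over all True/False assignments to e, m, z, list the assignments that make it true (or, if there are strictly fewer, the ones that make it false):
is always true.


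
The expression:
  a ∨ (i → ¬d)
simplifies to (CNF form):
a ∨ ¬d ∨ ¬i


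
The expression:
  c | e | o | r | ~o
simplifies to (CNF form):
True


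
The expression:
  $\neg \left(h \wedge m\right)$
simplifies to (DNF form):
$\neg h \vee \neg m$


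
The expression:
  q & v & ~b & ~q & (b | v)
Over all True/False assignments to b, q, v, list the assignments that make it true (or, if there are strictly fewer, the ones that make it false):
is never true.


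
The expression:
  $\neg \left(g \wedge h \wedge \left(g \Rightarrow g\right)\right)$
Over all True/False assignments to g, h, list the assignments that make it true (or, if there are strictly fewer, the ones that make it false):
is false only for:
  g=True, h=True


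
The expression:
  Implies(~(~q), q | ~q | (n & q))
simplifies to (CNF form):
True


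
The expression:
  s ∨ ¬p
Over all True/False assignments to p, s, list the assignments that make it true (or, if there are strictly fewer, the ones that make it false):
is false only for:
  p=True, s=False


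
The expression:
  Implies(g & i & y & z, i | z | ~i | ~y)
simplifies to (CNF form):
True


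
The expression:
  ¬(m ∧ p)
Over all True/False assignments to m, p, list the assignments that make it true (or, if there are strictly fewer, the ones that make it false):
is false only for:
  m=True, p=True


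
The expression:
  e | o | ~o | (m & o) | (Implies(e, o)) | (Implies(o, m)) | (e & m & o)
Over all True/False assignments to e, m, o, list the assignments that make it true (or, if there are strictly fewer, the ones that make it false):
is always true.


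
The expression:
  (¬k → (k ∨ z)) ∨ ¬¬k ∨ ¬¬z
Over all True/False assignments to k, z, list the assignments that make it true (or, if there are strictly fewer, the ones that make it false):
is false only for:
  k=False, z=False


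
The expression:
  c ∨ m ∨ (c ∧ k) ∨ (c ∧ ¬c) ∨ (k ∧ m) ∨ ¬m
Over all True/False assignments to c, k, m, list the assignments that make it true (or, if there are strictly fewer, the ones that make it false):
is always true.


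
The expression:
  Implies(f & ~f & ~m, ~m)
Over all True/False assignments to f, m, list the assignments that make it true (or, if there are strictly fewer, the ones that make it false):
is always true.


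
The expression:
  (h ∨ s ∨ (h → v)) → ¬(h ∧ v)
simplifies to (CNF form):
¬h ∨ ¬v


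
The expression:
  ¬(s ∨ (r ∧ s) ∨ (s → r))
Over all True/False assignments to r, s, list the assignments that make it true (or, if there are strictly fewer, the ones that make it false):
is never true.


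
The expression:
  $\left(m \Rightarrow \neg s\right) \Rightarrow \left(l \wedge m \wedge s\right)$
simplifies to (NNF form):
$m \wedge s$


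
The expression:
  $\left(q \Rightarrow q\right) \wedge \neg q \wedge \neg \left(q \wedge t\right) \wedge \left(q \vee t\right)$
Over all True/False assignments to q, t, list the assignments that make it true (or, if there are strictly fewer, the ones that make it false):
is true only for:
  q=False, t=True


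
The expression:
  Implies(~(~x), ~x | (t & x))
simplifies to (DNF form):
t | ~x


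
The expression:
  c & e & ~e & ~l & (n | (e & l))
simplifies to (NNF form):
False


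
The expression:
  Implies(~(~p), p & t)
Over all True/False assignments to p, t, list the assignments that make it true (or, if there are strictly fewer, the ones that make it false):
is false only for:
  p=True, t=False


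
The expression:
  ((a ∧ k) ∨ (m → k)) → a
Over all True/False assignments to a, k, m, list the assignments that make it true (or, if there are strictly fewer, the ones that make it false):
is false only for:
  a=False, k=False, m=False;
  a=False, k=True, m=False;
  a=False, k=True, m=True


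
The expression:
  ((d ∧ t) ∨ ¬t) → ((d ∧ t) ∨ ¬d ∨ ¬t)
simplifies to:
True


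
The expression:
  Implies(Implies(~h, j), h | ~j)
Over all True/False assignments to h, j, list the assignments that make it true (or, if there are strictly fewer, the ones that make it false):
is false only for:
  h=False, j=True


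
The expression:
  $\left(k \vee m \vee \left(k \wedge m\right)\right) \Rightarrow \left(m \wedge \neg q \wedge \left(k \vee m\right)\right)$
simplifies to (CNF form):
$\left(m \vee \neg k\right) \wedge \left(\neg m \vee \neg q\right)$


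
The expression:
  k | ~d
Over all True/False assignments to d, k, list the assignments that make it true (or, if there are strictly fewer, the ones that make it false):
is false only for:
  d=True, k=False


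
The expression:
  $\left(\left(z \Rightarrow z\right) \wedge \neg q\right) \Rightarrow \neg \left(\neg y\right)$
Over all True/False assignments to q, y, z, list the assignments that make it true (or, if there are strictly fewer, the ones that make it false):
is false only for:
  q=False, y=False, z=False;
  q=False, y=False, z=True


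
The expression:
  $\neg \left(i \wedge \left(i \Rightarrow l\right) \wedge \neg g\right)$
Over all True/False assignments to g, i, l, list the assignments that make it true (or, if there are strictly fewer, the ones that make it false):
is false only for:
  g=False, i=True, l=True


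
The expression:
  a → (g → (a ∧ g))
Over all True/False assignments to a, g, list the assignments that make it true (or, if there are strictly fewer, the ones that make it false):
is always true.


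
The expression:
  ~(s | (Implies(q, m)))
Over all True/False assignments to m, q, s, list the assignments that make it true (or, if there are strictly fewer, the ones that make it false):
is true only for:
  m=False, q=True, s=False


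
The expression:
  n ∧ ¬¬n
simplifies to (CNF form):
n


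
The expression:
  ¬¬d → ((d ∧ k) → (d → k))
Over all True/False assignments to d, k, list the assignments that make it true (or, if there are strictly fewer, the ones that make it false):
is always true.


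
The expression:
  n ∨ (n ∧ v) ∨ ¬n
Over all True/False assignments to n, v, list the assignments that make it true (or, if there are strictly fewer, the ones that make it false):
is always true.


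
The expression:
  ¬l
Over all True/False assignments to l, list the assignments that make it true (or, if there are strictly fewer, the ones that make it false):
is true only for:
  l=False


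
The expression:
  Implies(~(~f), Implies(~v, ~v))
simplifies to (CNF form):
True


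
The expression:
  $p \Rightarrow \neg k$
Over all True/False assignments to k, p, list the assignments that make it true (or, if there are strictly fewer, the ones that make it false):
is false only for:
  k=True, p=True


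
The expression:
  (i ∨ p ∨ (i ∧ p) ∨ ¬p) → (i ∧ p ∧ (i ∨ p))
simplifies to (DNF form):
i ∧ p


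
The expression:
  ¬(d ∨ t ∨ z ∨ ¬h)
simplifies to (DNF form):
h ∧ ¬d ∧ ¬t ∧ ¬z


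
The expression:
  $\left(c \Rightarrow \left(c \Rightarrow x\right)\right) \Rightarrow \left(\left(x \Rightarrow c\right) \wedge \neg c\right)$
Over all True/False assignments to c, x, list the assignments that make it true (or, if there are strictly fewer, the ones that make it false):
is true only for:
  c=False, x=False;
  c=True, x=False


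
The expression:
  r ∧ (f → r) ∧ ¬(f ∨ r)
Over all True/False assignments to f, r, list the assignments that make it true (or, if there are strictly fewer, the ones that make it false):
is never true.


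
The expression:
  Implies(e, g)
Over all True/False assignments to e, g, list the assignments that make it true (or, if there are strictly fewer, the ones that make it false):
is false only for:
  e=True, g=False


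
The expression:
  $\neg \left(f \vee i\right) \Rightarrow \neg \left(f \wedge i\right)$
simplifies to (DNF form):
$\text{True}$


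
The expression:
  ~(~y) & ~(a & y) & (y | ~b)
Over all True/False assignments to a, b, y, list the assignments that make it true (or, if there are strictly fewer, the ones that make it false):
is true only for:
  a=False, b=False, y=True;
  a=False, b=True, y=True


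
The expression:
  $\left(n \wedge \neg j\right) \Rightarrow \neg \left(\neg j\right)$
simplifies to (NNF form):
$j \vee \neg n$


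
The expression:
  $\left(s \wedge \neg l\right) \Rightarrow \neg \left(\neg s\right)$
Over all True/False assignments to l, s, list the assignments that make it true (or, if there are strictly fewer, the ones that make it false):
is always true.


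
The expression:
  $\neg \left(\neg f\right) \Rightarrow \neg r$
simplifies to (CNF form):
$\neg f \vee \neg r$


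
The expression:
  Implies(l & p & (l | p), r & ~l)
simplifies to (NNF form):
~l | ~p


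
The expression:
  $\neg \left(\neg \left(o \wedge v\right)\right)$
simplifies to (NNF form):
$o \wedge v$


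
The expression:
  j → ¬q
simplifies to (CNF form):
¬j ∨ ¬q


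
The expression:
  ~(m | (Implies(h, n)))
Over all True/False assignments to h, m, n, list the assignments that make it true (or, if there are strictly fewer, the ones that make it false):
is true only for:
  h=True, m=False, n=False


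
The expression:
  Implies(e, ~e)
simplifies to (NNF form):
~e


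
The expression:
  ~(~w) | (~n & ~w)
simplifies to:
w | ~n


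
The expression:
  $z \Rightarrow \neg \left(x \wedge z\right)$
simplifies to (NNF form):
$\neg x \vee \neg z$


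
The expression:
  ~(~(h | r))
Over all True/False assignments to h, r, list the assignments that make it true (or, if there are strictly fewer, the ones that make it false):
is false only for:
  h=False, r=False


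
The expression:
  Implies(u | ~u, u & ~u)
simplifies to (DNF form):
False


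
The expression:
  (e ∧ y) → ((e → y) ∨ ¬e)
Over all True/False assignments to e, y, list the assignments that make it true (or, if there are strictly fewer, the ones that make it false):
is always true.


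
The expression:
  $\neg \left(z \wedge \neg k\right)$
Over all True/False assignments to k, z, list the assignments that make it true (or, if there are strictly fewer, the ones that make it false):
is false only for:
  k=False, z=True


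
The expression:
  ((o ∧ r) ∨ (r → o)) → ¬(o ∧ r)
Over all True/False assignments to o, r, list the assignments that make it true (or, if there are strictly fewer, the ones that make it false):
is false only for:
  o=True, r=True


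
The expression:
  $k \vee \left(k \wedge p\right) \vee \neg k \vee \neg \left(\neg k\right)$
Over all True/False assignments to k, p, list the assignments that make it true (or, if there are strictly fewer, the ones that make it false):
is always true.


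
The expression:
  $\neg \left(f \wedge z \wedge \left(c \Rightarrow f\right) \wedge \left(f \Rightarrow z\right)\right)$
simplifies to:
$\neg f \vee \neg z$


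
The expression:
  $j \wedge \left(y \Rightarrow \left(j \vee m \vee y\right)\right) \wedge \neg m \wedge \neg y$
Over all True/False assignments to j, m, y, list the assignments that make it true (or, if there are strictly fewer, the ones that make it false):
is true only for:
  j=True, m=False, y=False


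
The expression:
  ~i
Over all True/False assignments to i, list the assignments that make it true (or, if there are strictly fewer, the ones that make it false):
is true only for:
  i=False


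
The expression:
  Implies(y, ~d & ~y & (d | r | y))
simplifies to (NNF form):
~y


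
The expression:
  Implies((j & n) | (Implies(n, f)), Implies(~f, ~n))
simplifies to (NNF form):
f | ~j | ~n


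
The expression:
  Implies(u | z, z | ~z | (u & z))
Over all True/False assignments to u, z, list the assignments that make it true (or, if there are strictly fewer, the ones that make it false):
is always true.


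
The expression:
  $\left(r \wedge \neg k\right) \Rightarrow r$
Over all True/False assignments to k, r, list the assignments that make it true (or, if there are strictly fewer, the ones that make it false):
is always true.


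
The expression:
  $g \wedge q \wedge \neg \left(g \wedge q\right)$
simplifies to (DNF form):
$\text{False}$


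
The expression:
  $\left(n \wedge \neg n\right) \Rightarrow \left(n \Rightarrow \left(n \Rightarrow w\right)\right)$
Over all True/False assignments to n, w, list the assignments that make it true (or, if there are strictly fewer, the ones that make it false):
is always true.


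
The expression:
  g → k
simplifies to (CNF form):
k ∨ ¬g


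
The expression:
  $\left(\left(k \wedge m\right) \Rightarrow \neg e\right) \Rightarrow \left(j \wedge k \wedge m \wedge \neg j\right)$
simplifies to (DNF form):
$e \wedge k \wedge m$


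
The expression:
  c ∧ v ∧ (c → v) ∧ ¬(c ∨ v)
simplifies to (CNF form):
False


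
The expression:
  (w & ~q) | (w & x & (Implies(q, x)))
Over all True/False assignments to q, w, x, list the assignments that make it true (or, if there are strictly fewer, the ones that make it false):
is true only for:
  q=False, w=True, x=False;
  q=False, w=True, x=True;
  q=True, w=True, x=True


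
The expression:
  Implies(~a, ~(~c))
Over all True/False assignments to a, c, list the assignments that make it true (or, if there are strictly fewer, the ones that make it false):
is false only for:
  a=False, c=False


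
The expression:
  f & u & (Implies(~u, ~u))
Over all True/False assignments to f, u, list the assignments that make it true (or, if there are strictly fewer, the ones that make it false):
is true only for:
  f=True, u=True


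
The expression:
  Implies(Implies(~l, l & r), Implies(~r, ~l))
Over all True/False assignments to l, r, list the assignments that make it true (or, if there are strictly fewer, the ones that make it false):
is false only for:
  l=True, r=False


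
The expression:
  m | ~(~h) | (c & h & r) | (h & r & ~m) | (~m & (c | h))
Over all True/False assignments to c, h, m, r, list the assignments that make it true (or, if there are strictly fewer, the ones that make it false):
is false only for:
  c=False, h=False, m=False, r=False;
  c=False, h=False, m=False, r=True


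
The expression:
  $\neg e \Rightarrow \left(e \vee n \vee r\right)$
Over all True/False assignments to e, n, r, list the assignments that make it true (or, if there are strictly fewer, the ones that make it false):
is false only for:
  e=False, n=False, r=False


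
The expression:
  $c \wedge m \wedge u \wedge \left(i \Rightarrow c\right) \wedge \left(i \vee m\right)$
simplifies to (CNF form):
$c \wedge m \wedge u$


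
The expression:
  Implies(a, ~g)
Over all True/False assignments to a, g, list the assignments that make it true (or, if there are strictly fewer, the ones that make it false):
is false only for:
  a=True, g=True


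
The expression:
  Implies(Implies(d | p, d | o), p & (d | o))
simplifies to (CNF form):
p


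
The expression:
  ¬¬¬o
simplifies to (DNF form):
¬o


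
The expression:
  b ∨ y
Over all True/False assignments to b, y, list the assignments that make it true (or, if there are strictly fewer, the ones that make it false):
is false only for:
  b=False, y=False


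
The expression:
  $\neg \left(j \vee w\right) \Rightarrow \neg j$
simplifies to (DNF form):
$\text{True}$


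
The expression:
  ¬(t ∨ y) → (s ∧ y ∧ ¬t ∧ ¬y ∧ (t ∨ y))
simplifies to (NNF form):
t ∨ y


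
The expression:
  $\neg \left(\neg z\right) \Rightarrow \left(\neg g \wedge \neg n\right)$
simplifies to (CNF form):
$\left(\neg g \vee \neg z\right) \wedge \left(\neg n \vee \neg z\right)$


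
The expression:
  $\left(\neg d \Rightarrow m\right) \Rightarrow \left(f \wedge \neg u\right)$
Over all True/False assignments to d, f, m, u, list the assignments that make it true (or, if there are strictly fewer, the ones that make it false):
is true only for:
  d=False, f=False, m=False, u=False;
  d=False, f=False, m=False, u=True;
  d=False, f=True, m=False, u=False;
  d=False, f=True, m=False, u=True;
  d=False, f=True, m=True, u=False;
  d=True, f=True, m=False, u=False;
  d=True, f=True, m=True, u=False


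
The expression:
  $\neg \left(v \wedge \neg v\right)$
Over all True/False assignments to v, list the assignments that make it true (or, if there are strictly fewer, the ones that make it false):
is always true.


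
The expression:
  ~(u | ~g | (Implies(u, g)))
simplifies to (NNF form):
False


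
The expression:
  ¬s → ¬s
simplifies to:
True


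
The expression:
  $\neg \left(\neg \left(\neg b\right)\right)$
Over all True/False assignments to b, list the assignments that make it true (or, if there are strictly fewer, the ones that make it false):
is true only for:
  b=False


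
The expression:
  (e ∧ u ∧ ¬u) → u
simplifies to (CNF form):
True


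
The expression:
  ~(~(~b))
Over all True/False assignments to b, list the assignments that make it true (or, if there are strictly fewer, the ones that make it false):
is true only for:
  b=False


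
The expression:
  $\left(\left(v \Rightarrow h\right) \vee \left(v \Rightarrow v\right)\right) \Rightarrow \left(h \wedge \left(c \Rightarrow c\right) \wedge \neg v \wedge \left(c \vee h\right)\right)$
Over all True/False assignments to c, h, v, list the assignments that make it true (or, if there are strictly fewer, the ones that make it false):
is true only for:
  c=False, h=True, v=False;
  c=True, h=True, v=False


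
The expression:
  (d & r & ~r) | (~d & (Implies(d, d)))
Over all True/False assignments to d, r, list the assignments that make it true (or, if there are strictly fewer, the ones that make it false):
is true only for:
  d=False, r=False;
  d=False, r=True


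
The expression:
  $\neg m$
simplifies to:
$\neg m$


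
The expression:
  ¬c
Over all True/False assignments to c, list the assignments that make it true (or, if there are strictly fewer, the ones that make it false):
is true only for:
  c=False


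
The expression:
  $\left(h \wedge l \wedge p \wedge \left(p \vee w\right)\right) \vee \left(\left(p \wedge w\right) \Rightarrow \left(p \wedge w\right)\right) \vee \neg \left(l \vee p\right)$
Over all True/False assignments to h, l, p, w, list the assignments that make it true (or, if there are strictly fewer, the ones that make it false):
is always true.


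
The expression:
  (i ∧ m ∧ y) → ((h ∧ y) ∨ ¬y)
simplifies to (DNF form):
h ∨ ¬i ∨ ¬m ∨ ¬y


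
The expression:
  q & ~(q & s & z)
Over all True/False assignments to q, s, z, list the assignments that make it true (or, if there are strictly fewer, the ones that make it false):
is true only for:
  q=True, s=False, z=False;
  q=True, s=False, z=True;
  q=True, s=True, z=False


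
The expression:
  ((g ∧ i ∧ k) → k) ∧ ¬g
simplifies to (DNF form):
¬g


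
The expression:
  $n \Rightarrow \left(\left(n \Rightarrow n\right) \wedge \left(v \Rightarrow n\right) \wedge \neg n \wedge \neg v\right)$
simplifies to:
$\neg n$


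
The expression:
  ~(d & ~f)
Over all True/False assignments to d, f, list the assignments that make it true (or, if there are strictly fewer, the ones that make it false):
is false only for:
  d=True, f=False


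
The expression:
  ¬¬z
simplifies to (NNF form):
z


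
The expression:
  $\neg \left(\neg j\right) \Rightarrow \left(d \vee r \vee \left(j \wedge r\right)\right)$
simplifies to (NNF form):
$d \vee r \vee \neg j$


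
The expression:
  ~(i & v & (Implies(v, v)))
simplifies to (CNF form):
~i | ~v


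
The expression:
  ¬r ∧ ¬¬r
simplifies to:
False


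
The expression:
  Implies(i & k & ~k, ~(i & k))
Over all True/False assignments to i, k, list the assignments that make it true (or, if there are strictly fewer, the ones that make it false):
is always true.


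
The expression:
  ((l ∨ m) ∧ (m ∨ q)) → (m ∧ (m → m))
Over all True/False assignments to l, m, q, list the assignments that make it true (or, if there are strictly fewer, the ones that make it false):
is false only for:
  l=True, m=False, q=True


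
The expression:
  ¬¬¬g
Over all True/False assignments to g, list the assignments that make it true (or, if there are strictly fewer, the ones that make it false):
is true only for:
  g=False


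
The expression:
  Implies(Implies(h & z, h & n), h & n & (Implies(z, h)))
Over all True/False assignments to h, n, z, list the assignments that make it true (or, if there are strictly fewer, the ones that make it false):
is true only for:
  h=True, n=False, z=True;
  h=True, n=True, z=False;
  h=True, n=True, z=True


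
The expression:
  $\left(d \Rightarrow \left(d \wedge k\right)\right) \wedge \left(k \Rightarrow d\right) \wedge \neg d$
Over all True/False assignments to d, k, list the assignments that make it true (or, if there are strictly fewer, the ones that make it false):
is true only for:
  d=False, k=False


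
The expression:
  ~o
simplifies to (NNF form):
~o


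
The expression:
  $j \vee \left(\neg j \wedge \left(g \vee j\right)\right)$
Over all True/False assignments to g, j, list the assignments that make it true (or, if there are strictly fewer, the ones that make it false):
is false only for:
  g=False, j=False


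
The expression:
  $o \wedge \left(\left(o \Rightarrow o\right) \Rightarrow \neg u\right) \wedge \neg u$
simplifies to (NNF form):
$o \wedge \neg u$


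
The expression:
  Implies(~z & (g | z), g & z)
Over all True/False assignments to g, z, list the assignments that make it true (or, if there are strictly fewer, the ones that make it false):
is false only for:
  g=True, z=False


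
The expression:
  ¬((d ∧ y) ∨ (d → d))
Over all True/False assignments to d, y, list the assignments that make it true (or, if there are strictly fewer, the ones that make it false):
is never true.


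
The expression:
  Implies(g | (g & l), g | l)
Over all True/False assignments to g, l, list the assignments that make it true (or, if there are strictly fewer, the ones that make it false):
is always true.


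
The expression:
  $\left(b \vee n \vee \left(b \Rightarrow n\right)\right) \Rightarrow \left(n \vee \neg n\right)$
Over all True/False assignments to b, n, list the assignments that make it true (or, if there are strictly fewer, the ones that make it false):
is always true.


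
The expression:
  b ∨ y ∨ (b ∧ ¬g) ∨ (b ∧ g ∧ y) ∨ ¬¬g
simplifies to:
b ∨ g ∨ y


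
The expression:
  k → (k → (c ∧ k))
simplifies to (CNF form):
c ∨ ¬k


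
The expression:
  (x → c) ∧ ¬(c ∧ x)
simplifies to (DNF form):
¬x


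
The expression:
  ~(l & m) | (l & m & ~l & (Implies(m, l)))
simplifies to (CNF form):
~l | ~m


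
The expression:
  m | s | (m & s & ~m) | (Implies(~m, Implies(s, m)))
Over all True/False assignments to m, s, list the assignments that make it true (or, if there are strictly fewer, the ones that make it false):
is always true.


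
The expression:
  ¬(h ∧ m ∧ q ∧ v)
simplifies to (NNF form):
¬h ∨ ¬m ∨ ¬q ∨ ¬v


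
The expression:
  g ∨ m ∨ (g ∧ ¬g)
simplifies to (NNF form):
g ∨ m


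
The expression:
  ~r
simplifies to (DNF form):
~r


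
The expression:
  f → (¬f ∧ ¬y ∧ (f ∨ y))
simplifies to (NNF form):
¬f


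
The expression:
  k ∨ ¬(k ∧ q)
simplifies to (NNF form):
True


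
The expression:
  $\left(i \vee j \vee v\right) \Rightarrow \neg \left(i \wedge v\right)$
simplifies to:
$\neg i \vee \neg v$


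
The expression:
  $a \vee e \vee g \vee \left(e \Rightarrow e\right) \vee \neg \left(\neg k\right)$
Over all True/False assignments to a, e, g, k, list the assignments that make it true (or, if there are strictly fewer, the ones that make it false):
is always true.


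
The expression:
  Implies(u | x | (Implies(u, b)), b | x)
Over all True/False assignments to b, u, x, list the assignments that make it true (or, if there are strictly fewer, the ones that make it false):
is false only for:
  b=False, u=False, x=False;
  b=False, u=True, x=False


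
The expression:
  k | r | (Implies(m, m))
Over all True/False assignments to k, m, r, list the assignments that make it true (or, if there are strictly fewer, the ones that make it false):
is always true.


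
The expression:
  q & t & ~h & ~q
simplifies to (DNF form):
False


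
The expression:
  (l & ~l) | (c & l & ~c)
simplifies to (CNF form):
False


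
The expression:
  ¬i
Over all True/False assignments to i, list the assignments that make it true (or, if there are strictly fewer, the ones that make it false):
is true only for:
  i=False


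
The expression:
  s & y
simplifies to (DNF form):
s & y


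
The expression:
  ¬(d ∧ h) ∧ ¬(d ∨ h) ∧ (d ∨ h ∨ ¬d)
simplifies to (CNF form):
¬d ∧ ¬h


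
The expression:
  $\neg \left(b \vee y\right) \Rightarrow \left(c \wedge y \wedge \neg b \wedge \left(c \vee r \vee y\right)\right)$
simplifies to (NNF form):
$b \vee y$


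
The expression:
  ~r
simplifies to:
~r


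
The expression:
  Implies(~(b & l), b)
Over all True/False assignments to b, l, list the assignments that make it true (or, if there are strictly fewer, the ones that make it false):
is true only for:
  b=True, l=False;
  b=True, l=True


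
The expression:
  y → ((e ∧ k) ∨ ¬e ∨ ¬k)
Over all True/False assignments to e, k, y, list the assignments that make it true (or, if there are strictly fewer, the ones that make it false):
is always true.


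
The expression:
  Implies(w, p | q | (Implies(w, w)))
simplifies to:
True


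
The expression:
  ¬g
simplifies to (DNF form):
¬g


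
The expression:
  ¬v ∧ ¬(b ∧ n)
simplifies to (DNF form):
(¬b ∧ ¬v) ∨ (¬n ∧ ¬v)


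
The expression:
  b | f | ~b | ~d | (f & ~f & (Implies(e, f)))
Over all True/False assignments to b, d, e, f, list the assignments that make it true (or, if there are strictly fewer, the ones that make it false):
is always true.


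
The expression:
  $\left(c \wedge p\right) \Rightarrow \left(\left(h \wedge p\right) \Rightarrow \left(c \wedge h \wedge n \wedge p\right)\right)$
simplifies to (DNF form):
$n \vee \neg c \vee \neg h \vee \neg p$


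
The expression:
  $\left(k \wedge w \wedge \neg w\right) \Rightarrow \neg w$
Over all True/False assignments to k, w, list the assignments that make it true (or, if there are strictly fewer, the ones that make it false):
is always true.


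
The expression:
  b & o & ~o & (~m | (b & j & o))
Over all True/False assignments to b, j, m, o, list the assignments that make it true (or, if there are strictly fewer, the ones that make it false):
is never true.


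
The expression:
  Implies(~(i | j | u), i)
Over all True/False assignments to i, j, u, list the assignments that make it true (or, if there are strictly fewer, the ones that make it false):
is false only for:
  i=False, j=False, u=False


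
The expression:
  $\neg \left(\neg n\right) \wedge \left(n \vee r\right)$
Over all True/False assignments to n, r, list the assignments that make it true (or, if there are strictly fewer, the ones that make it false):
is true only for:
  n=True, r=False;
  n=True, r=True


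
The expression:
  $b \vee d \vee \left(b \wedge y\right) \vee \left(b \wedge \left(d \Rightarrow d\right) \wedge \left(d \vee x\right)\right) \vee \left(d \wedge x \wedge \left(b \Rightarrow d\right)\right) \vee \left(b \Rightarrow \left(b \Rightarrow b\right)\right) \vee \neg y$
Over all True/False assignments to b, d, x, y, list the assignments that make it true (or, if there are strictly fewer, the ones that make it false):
is always true.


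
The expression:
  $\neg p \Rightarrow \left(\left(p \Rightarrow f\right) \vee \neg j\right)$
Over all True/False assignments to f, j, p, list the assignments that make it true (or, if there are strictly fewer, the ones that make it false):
is always true.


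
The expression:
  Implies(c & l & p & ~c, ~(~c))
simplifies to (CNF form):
True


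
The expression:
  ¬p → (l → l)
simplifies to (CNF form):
True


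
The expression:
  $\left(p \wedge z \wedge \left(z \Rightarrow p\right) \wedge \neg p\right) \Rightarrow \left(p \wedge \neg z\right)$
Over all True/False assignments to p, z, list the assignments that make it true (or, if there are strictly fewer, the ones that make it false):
is always true.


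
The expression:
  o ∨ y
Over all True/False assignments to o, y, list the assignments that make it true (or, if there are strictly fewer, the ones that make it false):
is false only for:
  o=False, y=False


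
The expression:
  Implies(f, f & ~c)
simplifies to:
~c | ~f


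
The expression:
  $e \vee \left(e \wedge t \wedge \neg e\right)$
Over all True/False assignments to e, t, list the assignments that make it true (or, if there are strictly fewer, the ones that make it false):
is true only for:
  e=True, t=False;
  e=True, t=True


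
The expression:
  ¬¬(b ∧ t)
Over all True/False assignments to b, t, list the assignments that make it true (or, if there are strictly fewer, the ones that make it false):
is true only for:
  b=True, t=True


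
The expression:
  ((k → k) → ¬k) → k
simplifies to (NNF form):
k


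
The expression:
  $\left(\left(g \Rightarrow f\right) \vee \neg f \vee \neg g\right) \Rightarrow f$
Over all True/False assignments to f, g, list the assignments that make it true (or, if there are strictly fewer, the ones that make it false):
is true only for:
  f=True, g=False;
  f=True, g=True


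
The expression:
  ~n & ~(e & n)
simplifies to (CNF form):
~n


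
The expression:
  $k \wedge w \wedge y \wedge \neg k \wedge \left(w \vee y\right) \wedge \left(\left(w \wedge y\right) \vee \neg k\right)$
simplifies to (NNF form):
$\text{False}$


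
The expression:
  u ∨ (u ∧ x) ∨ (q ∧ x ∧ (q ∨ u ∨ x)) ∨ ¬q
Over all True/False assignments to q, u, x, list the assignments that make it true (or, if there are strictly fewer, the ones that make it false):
is false only for:
  q=True, u=False, x=False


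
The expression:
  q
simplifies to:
q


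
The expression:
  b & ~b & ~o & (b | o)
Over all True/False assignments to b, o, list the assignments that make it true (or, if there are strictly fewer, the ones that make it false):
is never true.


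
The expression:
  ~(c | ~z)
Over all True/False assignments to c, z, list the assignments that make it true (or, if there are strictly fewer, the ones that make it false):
is true only for:
  c=False, z=True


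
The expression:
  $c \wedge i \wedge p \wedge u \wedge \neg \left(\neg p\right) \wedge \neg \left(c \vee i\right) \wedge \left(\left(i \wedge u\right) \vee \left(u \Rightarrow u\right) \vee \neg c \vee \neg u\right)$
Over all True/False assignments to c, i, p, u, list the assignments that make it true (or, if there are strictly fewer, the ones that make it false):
is never true.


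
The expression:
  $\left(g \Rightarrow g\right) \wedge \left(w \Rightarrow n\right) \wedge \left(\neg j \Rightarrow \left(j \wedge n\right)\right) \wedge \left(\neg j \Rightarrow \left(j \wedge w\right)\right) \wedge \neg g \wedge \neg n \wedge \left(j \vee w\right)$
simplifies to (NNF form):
$j \wedge \neg g \wedge \neg n \wedge \neg w$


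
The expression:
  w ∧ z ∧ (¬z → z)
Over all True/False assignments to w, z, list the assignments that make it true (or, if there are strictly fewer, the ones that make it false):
is true only for:
  w=True, z=True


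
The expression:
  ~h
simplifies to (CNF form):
~h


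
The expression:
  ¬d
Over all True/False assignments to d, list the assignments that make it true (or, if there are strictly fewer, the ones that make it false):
is true only for:
  d=False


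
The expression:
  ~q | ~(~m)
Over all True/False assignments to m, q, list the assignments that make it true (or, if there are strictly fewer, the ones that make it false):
is false only for:
  m=False, q=True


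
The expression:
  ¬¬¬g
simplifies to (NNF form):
¬g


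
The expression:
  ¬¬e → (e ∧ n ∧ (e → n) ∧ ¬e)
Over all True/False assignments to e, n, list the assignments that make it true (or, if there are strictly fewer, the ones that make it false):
is true only for:
  e=False, n=False;
  e=False, n=True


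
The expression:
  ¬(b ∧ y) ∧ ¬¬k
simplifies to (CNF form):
k ∧ (¬b ∨ ¬y)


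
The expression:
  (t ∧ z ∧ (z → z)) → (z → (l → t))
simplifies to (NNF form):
True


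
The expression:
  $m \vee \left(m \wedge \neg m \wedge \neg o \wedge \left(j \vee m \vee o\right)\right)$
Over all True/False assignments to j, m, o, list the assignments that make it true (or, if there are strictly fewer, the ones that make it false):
is true only for:
  j=False, m=True, o=False;
  j=False, m=True, o=True;
  j=True, m=True, o=False;
  j=True, m=True, o=True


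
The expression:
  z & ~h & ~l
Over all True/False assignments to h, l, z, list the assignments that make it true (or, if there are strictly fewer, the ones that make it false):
is true only for:
  h=False, l=False, z=True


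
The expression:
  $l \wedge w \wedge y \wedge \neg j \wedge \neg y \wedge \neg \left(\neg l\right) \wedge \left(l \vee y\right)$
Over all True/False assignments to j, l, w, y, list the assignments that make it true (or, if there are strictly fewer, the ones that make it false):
is never true.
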